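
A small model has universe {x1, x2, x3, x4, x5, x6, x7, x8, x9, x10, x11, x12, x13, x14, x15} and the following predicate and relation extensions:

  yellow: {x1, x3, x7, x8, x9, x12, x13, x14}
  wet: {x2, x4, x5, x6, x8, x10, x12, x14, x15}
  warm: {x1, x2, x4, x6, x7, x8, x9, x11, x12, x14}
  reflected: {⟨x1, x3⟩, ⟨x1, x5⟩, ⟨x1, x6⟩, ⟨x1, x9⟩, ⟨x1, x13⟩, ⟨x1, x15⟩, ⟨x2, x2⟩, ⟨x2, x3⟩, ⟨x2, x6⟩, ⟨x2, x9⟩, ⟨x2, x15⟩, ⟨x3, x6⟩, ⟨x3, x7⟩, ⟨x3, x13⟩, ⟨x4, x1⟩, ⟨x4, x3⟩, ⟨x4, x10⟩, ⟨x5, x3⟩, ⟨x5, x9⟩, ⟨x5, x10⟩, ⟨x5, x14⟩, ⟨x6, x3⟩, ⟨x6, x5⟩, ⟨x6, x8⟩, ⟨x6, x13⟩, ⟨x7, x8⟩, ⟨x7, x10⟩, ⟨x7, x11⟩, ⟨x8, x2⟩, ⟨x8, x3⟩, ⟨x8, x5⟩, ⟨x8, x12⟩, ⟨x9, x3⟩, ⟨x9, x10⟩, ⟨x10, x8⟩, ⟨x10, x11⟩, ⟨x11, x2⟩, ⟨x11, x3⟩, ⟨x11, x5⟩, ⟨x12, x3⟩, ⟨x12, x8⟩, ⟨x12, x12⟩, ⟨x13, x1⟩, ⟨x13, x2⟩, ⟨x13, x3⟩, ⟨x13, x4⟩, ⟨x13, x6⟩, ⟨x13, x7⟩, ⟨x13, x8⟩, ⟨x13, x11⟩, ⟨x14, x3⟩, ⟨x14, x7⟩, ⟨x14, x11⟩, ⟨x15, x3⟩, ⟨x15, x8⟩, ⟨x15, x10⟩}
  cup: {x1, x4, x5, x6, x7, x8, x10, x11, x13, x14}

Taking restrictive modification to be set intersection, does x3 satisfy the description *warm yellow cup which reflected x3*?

no

⟦which reflected x3⟧ = {x : ⟨x, x3⟩ ∈ ⟦reflected⟧} = {x1, x2, x4, x5, x6, x8, x9, x11, x12, x13, x14, x15}
⟦cup⟧ = {x1, x4, x5, x6, x7, x8, x10, x11, x13, x14}
… ∩ ⟦which reflected x3⟧ = {x1, x4, x5, x6, x7, x8, x10, x11, x13, x14} ∩ {x1, x2, x4, x5, x6, x8, x9, x11, x12, x13, x14, x15} = {x1, x4, x5, x6, x8, x11, x13, x14}
… ∩ ⟦warm⟧ = {x1, x4, x5, x6, x8, x11, x13, x14} ∩ {x1, x2, x4, x6, x7, x8, x9, x11, x12, x14} = {x1, x4, x6, x8, x11, x14}
… ∩ ⟦yellow⟧ = {x1, x4, x6, x8, x11, x14} ∩ {x1, x3, x7, x8, x9, x12, x13, x14} = {x1, x8, x14}
⟦warm yellow cup which reflected x3⟧ = {x1, x8, x14}; x3 ∉ this set.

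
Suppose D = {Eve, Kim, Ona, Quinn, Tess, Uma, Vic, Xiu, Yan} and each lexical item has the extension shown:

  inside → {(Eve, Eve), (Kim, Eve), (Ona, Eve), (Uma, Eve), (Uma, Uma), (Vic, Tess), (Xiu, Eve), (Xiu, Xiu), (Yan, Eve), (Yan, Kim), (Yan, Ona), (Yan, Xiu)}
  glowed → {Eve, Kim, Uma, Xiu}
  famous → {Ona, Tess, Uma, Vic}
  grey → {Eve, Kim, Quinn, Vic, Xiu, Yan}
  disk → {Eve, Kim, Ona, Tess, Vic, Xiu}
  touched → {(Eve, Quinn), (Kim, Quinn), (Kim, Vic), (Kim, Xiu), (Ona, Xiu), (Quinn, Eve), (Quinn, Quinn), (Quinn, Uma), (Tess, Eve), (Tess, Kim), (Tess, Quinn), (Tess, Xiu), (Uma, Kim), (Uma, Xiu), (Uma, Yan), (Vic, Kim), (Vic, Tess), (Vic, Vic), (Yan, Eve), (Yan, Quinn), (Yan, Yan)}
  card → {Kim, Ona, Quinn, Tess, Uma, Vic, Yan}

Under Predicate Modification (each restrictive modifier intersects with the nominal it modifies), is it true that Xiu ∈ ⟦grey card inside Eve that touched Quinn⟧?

no

⟦inside Eve⟧ = {x : ⟨x, Eve⟩ ∈ ⟦inside⟧} = {Eve, Kim, Ona, Uma, Xiu, Yan}
⟦that touched Quinn⟧ = {x : ⟨x, Quinn⟩ ∈ ⟦touched⟧} = {Eve, Kim, Quinn, Tess, Yan}
⟦card⟧ = {Kim, Ona, Quinn, Tess, Uma, Vic, Yan}
… ∩ ⟦inside Eve⟧ = {Kim, Ona, Quinn, Tess, Uma, Vic, Yan} ∩ {Eve, Kim, Ona, Uma, Xiu, Yan} = {Kim, Ona, Uma, Yan}
… ∩ ⟦that touched Quinn⟧ = {Kim, Ona, Uma, Yan} ∩ {Eve, Kim, Quinn, Tess, Yan} = {Kim, Yan}
… ∩ ⟦grey⟧ = {Kim, Yan} ∩ {Eve, Kim, Quinn, Vic, Xiu, Yan} = {Kim, Yan}
⟦grey card inside Eve that touched Quinn⟧ = {Kim, Yan}; Xiu ∉ this set.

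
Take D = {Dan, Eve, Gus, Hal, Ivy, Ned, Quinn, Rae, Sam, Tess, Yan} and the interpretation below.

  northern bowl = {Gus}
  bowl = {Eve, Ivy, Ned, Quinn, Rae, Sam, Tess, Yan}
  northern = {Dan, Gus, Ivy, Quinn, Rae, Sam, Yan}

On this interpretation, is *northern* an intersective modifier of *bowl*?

no

⟦northern⟧ ∩ ⟦bowl⟧ = {Dan, Gus, Ivy, Quinn, Rae, Sam, Yan} ∩ {Eve, Ivy, Ned, Quinn, Rae, Sam, Tess, Yan} = {Ivy, Quinn, Rae, Sam, Yan}
Observed ⟦northern bowl⟧ = {Gus}.
These differ, so the modifier is not intersective in this model.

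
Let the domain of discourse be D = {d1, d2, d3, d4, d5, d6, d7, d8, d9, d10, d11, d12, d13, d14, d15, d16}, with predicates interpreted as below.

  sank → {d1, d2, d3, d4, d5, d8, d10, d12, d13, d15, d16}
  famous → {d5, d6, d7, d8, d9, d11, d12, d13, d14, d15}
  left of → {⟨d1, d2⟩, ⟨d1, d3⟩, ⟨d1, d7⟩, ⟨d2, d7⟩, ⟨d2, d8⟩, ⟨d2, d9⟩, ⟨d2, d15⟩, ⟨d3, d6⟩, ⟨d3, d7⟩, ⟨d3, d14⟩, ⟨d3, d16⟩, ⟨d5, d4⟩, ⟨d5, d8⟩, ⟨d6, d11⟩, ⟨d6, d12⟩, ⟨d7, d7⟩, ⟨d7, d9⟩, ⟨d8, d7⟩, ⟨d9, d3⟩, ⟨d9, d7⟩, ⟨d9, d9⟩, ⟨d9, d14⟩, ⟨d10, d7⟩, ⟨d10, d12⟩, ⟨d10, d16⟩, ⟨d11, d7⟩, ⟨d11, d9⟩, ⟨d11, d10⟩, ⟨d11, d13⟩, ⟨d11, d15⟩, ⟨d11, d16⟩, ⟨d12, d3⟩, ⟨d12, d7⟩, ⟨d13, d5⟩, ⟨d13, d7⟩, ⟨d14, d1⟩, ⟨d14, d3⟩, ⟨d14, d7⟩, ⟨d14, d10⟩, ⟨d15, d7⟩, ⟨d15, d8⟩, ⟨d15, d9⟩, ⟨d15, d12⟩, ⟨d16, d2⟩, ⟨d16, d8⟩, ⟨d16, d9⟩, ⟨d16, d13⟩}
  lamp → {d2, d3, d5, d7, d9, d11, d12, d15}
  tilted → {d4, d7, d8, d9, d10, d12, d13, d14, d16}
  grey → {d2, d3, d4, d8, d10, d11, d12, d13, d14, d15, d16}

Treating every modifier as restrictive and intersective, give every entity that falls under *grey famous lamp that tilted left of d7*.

⟦that tilted⟧ = ⟦tilted⟧ = {d4, d7, d8, d9, d10, d12, d13, d14, d16}
⟦left of d7⟧ = {x : ⟨x, d7⟩ ∈ ⟦left of⟧} = {d1, d2, d3, d7, d8, d9, d10, d11, d12, d13, d14, d15}
⟦lamp⟧ = {d2, d3, d5, d7, d9, d11, d12, d15}
… ∩ ⟦that tilted⟧ = {d2, d3, d5, d7, d9, d11, d12, d15} ∩ {d4, d7, d8, d9, d10, d12, d13, d14, d16} = {d7, d9, d12}
… ∩ ⟦left of d7⟧ = {d7, d9, d12} ∩ {d1, d2, d3, d7, d8, d9, d10, d11, d12, d13, d14, d15} = {d7, d9, d12}
… ∩ ⟦grey⟧ = {d7, d9, d12} ∩ {d2, d3, d4, d8, d10, d11, d12, d13, d14, d15, d16} = {d12}
… ∩ ⟦famous⟧ = {d12} ∩ {d5, d6, d7, d8, d9, d11, d12, d13, d14, d15} = {d12}
So ⟦grey famous lamp that tilted left of d7⟧ = {d12}.

{d12}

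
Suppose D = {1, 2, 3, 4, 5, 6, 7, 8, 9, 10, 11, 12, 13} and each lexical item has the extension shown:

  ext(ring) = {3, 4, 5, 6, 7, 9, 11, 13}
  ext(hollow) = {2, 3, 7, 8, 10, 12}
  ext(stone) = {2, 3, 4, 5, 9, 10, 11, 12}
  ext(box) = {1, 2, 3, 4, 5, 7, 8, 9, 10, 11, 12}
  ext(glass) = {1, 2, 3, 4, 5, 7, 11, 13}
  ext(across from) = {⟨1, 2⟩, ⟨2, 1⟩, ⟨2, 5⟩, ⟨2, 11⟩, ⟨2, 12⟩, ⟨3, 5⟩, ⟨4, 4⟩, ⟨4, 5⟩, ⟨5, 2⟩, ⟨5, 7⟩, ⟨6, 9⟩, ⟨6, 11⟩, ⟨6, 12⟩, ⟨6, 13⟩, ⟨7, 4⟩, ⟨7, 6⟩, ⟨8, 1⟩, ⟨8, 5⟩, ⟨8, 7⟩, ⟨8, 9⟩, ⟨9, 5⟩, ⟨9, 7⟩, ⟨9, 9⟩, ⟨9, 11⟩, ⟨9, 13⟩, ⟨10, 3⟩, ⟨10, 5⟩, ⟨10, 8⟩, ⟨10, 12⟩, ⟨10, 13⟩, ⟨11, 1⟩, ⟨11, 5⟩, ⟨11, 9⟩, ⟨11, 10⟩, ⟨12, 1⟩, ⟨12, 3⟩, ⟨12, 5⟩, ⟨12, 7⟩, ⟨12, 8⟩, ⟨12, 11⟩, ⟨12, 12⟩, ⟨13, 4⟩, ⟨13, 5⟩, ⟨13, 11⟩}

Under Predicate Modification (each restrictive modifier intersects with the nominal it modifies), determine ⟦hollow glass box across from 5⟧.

⟦across from 5⟧ = {x : ⟨x, 5⟩ ∈ ⟦across from⟧} = {2, 3, 4, 8, 9, 10, 11, 12, 13}
⟦box⟧ = {1, 2, 3, 4, 5, 7, 8, 9, 10, 11, 12}
… ∩ ⟦across from 5⟧ = {1, 2, 3, 4, 5, 7, 8, 9, 10, 11, 12} ∩ {2, 3, 4, 8, 9, 10, 11, 12, 13} = {2, 3, 4, 8, 9, 10, 11, 12}
… ∩ ⟦hollow⟧ = {2, 3, 4, 8, 9, 10, 11, 12} ∩ {2, 3, 7, 8, 10, 12} = {2, 3, 8, 10, 12}
… ∩ ⟦glass⟧ = {2, 3, 8, 10, 12} ∩ {1, 2, 3, 4, 5, 7, 11, 13} = {2, 3}
So ⟦hollow glass box across from 5⟧ = {2, 3}.

{2, 3}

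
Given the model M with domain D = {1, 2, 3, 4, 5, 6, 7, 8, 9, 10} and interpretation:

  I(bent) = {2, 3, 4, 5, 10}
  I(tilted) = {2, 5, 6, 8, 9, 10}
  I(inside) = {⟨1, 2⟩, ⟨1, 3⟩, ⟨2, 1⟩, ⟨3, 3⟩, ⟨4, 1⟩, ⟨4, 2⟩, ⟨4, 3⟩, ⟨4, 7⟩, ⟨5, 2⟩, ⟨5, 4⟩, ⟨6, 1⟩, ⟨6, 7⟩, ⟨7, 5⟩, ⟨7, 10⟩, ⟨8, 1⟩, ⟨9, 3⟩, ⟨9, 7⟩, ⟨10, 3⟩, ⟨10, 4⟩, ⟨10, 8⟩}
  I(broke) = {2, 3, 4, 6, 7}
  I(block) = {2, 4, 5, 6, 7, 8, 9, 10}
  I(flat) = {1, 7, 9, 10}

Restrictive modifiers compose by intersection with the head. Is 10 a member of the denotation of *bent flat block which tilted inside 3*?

yes

⟦which tilted⟧ = ⟦tilted⟧ = {2, 5, 6, 8, 9, 10}
⟦inside 3⟧ = {x : ⟨x, 3⟩ ∈ ⟦inside⟧} = {1, 3, 4, 9, 10}
⟦block⟧ = {2, 4, 5, 6, 7, 8, 9, 10}
… ∩ ⟦which tilted⟧ = {2, 4, 5, 6, 7, 8, 9, 10} ∩ {2, 5, 6, 8, 9, 10} = {2, 5, 6, 8, 9, 10}
… ∩ ⟦inside 3⟧ = {2, 5, 6, 8, 9, 10} ∩ {1, 3, 4, 9, 10} = {9, 10}
… ∩ ⟦bent⟧ = {9, 10} ∩ {2, 3, 4, 5, 10} = {10}
… ∩ ⟦flat⟧ = {10} ∩ {1, 7, 9, 10} = {10}
⟦bent flat block which tilted inside 3⟧ = {10}; 10 ∈ this set.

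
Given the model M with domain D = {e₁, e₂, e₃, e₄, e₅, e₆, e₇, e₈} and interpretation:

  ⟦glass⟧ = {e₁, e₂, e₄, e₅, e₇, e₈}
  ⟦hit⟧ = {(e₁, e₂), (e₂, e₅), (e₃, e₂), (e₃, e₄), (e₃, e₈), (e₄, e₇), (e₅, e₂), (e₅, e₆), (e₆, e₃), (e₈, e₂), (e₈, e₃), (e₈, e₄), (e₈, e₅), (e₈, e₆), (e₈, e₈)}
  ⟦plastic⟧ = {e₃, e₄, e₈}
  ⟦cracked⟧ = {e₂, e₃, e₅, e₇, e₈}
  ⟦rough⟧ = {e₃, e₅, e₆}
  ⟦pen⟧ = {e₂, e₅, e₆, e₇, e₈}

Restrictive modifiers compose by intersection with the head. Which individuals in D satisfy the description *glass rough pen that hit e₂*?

{e₅}

⟦that hit e₂⟧ = {x : ⟨x, e₂⟩ ∈ ⟦hit⟧} = {e₁, e₃, e₅, e₈}
⟦pen⟧ = {e₂, e₅, e₆, e₇, e₈}
… ∩ ⟦that hit e₂⟧ = {e₂, e₅, e₆, e₇, e₈} ∩ {e₁, e₃, e₅, e₈} = {e₅, e₈}
… ∩ ⟦glass⟧ = {e₅, e₈} ∩ {e₁, e₂, e₄, e₅, e₇, e₈} = {e₅, e₈}
… ∩ ⟦rough⟧ = {e₅, e₈} ∩ {e₃, e₅, e₆} = {e₅}
So ⟦glass rough pen that hit e₂⟧ = {e₅}.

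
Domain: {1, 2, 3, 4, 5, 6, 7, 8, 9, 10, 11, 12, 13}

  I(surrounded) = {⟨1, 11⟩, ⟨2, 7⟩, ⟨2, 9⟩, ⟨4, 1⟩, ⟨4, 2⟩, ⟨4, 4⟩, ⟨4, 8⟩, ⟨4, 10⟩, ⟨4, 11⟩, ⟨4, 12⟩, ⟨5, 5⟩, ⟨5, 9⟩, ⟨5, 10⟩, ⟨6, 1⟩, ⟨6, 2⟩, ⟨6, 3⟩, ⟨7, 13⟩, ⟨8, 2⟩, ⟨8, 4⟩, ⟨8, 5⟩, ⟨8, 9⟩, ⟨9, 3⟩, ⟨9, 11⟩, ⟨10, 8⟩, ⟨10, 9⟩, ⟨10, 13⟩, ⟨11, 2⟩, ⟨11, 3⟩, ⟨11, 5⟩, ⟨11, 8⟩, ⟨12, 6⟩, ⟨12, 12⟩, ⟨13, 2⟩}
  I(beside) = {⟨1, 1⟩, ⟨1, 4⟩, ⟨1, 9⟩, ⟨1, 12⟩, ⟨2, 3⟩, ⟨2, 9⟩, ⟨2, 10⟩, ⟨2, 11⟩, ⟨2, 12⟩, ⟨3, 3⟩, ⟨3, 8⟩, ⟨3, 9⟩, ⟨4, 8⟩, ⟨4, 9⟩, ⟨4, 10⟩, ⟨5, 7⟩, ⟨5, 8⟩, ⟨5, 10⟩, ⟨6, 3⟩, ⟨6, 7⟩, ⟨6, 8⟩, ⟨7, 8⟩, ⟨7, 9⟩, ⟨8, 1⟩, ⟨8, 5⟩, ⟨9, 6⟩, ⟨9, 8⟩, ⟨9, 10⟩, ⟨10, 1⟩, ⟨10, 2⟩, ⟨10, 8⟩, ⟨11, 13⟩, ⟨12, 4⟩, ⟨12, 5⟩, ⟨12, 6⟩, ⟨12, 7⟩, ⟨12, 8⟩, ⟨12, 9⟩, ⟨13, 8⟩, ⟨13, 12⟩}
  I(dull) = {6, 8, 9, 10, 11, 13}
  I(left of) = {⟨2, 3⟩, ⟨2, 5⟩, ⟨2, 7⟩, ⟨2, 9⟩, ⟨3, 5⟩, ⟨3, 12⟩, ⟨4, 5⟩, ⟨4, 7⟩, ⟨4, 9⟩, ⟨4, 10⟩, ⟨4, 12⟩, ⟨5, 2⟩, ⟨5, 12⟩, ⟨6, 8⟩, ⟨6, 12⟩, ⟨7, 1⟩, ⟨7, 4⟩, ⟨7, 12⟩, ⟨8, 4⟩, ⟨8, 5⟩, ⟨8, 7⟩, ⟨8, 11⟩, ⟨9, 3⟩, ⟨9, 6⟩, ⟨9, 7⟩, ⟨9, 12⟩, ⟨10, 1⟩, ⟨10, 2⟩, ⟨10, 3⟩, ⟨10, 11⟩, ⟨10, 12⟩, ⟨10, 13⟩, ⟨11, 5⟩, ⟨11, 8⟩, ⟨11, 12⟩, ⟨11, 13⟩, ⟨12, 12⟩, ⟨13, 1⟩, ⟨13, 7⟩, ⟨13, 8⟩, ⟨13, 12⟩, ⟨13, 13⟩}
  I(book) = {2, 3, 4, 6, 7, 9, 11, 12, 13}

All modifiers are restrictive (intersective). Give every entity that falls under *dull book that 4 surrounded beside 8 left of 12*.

⟦that 4 surrounded⟧ = {x : ⟨4, x⟩ ∈ ⟦surrounded⟧} = {1, 2, 4, 8, 10, 11, 12}
⟦beside 8⟧ = {x : ⟨x, 8⟩ ∈ ⟦beside⟧} = {3, 4, 5, 6, 7, 9, 10, 12, 13}
⟦left of 12⟧ = {x : ⟨x, 12⟩ ∈ ⟦left of⟧} = {3, 4, 5, 6, 7, 9, 10, 11, 12, 13}
⟦book⟧ = {2, 3, 4, 6, 7, 9, 11, 12, 13}
… ∩ ⟦that 4 surrounded⟧ = {2, 3, 4, 6, 7, 9, 11, 12, 13} ∩ {1, 2, 4, 8, 10, 11, 12} = {2, 4, 11, 12}
… ∩ ⟦beside 8⟧ = {2, 4, 11, 12} ∩ {3, 4, 5, 6, 7, 9, 10, 12, 13} = {4, 12}
… ∩ ⟦left of 12⟧ = {4, 12} ∩ {3, 4, 5, 6, 7, 9, 10, 11, 12, 13} = {4, 12}
… ∩ ⟦dull⟧ = {4, 12} ∩ {6, 8, 9, 10, 11, 13} = ∅
So ⟦dull book that 4 surrounded beside 8 left of 12⟧ = ∅.

∅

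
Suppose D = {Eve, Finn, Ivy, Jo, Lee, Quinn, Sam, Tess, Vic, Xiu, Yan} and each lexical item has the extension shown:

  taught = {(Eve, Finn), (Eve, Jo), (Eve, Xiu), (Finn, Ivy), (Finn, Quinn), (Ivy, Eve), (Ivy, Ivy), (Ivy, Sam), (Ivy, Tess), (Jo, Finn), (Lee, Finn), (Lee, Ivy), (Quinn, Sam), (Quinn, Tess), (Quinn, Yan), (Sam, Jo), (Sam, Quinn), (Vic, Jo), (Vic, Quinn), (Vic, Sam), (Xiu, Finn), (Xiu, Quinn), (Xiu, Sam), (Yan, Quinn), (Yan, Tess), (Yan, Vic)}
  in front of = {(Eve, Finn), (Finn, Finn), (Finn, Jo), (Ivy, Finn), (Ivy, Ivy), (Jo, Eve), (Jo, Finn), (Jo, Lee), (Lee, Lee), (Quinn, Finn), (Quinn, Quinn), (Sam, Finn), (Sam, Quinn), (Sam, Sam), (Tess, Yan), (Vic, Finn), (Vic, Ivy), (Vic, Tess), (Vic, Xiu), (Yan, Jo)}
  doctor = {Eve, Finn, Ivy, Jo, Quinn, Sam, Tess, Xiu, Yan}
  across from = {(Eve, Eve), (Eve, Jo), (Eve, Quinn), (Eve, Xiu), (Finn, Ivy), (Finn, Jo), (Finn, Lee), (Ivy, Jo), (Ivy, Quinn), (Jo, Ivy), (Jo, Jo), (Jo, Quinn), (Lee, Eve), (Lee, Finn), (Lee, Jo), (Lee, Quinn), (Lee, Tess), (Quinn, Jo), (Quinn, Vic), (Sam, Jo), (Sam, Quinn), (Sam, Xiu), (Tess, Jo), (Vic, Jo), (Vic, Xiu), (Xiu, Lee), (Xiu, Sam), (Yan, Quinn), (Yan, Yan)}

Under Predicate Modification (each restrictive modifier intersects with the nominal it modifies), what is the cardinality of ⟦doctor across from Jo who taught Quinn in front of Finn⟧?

2

⟦across from Jo⟧ = {x : ⟨x, Jo⟩ ∈ ⟦across from⟧} = {Eve, Finn, Ivy, Jo, Lee, Quinn, Sam, Tess, Vic}
⟦who taught Quinn⟧ = {x : ⟨x, Quinn⟩ ∈ ⟦taught⟧} = {Finn, Sam, Vic, Xiu, Yan}
⟦in front of Finn⟧ = {x : ⟨x, Finn⟩ ∈ ⟦in front of⟧} = {Eve, Finn, Ivy, Jo, Quinn, Sam, Vic}
⟦doctor⟧ = {Eve, Finn, Ivy, Jo, Quinn, Sam, Tess, Xiu, Yan}
… ∩ ⟦across from Jo⟧ = {Eve, Finn, Ivy, Jo, Quinn, Sam, Tess, Xiu, Yan} ∩ {Eve, Finn, Ivy, Jo, Lee, Quinn, Sam, Tess, Vic} = {Eve, Finn, Ivy, Jo, Quinn, Sam, Tess}
… ∩ ⟦who taught Quinn⟧ = {Eve, Finn, Ivy, Jo, Quinn, Sam, Tess} ∩ {Finn, Sam, Vic, Xiu, Yan} = {Finn, Sam}
… ∩ ⟦in front of Finn⟧ = {Finn, Sam} ∩ {Eve, Finn, Ivy, Jo, Quinn, Sam, Vic} = {Finn, Sam}
⟦doctor across from Jo who taught Quinn in front of Finn⟧ = {Finn, Sam}, so the cardinality is 2.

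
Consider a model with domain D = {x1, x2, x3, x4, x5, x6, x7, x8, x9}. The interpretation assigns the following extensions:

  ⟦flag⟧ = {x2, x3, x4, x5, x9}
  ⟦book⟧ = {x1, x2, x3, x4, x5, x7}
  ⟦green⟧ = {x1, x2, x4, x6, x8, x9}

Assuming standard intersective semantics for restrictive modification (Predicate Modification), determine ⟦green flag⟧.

{x2, x4, x9}

⟦flag⟧ = {x2, x3, x4, x5, x9}
… ∩ ⟦green⟧ = {x2, x3, x4, x5, x9} ∩ {x1, x2, x4, x6, x8, x9} = {x2, x4, x9}
So ⟦green flag⟧ = {x2, x4, x9}.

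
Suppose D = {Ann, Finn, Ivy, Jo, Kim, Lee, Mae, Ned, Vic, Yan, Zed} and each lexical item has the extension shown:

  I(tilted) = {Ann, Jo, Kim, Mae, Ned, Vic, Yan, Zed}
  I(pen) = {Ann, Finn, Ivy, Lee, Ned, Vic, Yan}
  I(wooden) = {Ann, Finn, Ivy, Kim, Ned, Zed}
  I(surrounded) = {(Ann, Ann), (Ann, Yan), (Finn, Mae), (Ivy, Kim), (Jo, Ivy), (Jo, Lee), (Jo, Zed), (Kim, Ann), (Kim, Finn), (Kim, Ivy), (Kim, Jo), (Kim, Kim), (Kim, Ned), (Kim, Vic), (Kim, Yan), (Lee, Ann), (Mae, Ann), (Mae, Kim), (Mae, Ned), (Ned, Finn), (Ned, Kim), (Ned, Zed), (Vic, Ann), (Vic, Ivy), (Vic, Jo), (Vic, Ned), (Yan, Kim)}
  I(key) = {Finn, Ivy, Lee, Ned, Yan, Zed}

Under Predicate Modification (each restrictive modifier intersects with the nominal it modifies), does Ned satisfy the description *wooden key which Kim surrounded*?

⟦which Kim surrounded⟧ = {x : ⟨Kim, x⟩ ∈ ⟦surrounded⟧} = {Ann, Finn, Ivy, Jo, Kim, Ned, Vic, Yan}
⟦key⟧ = {Finn, Ivy, Lee, Ned, Yan, Zed}
… ∩ ⟦which Kim surrounded⟧ = {Finn, Ivy, Lee, Ned, Yan, Zed} ∩ {Ann, Finn, Ivy, Jo, Kim, Ned, Vic, Yan} = {Finn, Ivy, Ned, Yan}
… ∩ ⟦wooden⟧ = {Finn, Ivy, Ned, Yan} ∩ {Ann, Finn, Ivy, Kim, Ned, Zed} = {Finn, Ivy, Ned}
⟦wooden key which Kim surrounded⟧ = {Finn, Ivy, Ned}; Ned ∈ this set.

yes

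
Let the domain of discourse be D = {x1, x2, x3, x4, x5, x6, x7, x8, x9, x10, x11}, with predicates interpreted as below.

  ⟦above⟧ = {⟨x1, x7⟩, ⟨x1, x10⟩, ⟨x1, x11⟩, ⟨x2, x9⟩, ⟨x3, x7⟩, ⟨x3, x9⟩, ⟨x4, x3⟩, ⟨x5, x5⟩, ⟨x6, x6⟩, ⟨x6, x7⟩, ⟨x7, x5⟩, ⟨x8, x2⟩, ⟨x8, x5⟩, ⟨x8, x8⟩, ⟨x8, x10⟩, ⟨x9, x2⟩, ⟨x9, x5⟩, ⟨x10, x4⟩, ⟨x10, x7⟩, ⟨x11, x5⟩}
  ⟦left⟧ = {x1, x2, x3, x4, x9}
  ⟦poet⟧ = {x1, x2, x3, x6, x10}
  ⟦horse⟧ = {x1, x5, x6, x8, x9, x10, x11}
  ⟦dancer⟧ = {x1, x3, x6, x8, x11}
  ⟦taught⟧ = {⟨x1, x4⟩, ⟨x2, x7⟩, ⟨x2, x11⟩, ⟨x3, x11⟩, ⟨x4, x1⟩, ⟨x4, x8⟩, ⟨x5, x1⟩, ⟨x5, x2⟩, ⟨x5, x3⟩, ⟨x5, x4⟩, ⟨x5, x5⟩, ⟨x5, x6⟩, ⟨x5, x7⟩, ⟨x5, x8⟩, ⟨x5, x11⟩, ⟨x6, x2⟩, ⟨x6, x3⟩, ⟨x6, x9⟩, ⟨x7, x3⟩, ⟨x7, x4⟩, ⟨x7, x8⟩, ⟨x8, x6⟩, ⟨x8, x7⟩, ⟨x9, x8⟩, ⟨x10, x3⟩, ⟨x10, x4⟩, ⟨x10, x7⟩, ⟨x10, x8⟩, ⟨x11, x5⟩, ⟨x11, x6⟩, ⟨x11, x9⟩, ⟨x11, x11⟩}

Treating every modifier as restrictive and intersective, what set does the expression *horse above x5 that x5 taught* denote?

⟦above x5⟧ = {x : ⟨x, x5⟩ ∈ ⟦above⟧} = {x5, x7, x8, x9, x11}
⟦that x5 taught⟧ = {x : ⟨x5, x⟩ ∈ ⟦taught⟧} = {x1, x2, x3, x4, x5, x6, x7, x8, x11}
⟦horse⟧ = {x1, x5, x6, x8, x9, x10, x11}
… ∩ ⟦above x5⟧ = {x1, x5, x6, x8, x9, x10, x11} ∩ {x5, x7, x8, x9, x11} = {x5, x8, x9, x11}
… ∩ ⟦that x5 taught⟧ = {x5, x8, x9, x11} ∩ {x1, x2, x3, x4, x5, x6, x7, x8, x11} = {x5, x8, x11}
So ⟦horse above x5 that x5 taught⟧ = {x5, x8, x11}.

{x5, x8, x11}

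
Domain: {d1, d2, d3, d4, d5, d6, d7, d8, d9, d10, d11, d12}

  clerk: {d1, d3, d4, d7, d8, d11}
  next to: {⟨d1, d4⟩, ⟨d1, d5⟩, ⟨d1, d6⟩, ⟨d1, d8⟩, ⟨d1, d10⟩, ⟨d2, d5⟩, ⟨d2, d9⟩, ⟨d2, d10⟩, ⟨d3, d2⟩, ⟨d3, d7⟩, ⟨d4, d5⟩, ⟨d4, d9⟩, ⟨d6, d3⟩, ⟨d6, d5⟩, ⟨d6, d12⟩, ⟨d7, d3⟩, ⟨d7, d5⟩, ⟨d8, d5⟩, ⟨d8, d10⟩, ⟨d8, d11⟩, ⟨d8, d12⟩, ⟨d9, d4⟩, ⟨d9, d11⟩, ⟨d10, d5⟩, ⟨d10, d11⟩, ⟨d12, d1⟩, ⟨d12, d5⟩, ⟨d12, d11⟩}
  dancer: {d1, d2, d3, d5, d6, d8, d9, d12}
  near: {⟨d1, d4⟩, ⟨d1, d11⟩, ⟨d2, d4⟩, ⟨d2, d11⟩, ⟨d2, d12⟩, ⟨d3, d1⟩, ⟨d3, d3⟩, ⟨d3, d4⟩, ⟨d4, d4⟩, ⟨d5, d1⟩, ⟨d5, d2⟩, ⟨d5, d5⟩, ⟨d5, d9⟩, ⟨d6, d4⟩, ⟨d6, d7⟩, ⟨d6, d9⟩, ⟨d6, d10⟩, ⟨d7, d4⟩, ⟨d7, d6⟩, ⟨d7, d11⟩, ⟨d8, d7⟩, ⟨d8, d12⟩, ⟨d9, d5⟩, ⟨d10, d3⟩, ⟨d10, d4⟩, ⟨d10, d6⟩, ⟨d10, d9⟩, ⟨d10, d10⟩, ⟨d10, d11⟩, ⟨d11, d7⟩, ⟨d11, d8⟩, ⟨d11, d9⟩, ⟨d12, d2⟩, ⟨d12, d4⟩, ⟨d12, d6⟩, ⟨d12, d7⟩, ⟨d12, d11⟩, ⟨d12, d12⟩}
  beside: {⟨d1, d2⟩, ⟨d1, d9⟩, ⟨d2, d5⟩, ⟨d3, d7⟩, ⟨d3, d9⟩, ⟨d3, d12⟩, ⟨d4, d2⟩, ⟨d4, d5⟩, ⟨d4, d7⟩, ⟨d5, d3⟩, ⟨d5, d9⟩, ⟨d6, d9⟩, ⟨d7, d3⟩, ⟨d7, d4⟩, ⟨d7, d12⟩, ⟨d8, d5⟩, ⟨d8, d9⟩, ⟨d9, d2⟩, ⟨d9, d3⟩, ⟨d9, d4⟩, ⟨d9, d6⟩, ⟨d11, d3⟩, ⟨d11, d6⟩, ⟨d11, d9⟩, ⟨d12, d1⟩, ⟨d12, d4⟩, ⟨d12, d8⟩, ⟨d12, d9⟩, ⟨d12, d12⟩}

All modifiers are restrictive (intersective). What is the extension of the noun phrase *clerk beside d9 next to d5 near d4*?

⟦beside d9⟧ = {x : ⟨x, d9⟩ ∈ ⟦beside⟧} = {d1, d3, d5, d6, d8, d11, d12}
⟦next to d5⟧ = {x : ⟨x, d5⟩ ∈ ⟦next to⟧} = {d1, d2, d4, d6, d7, d8, d10, d12}
⟦near d4⟧ = {x : ⟨x, d4⟩ ∈ ⟦near⟧} = {d1, d2, d3, d4, d6, d7, d10, d12}
⟦clerk⟧ = {d1, d3, d4, d7, d8, d11}
… ∩ ⟦beside d9⟧ = {d1, d3, d4, d7, d8, d11} ∩ {d1, d3, d5, d6, d8, d11, d12} = {d1, d3, d8, d11}
… ∩ ⟦next to d5⟧ = {d1, d3, d8, d11} ∩ {d1, d2, d4, d6, d7, d8, d10, d12} = {d1, d8}
… ∩ ⟦near d4⟧ = {d1, d8} ∩ {d1, d2, d3, d4, d6, d7, d10, d12} = {d1}
So ⟦clerk beside d9 next to d5 near d4⟧ = {d1}.

{d1}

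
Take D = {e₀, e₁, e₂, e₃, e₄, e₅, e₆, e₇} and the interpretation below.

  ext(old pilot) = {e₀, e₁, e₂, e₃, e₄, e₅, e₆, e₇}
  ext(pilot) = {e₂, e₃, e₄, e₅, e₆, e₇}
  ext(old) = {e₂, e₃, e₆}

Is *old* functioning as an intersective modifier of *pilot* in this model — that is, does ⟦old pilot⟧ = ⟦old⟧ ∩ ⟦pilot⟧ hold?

no

⟦old⟧ ∩ ⟦pilot⟧ = {e₂, e₃, e₆} ∩ {e₂, e₃, e₄, e₅, e₆, e₇} = {e₂, e₃, e₆}
Observed ⟦old pilot⟧ = {e₀, e₁, e₂, e₃, e₄, e₅, e₆, e₇}.
These differ, so the modifier is not intersective in this model.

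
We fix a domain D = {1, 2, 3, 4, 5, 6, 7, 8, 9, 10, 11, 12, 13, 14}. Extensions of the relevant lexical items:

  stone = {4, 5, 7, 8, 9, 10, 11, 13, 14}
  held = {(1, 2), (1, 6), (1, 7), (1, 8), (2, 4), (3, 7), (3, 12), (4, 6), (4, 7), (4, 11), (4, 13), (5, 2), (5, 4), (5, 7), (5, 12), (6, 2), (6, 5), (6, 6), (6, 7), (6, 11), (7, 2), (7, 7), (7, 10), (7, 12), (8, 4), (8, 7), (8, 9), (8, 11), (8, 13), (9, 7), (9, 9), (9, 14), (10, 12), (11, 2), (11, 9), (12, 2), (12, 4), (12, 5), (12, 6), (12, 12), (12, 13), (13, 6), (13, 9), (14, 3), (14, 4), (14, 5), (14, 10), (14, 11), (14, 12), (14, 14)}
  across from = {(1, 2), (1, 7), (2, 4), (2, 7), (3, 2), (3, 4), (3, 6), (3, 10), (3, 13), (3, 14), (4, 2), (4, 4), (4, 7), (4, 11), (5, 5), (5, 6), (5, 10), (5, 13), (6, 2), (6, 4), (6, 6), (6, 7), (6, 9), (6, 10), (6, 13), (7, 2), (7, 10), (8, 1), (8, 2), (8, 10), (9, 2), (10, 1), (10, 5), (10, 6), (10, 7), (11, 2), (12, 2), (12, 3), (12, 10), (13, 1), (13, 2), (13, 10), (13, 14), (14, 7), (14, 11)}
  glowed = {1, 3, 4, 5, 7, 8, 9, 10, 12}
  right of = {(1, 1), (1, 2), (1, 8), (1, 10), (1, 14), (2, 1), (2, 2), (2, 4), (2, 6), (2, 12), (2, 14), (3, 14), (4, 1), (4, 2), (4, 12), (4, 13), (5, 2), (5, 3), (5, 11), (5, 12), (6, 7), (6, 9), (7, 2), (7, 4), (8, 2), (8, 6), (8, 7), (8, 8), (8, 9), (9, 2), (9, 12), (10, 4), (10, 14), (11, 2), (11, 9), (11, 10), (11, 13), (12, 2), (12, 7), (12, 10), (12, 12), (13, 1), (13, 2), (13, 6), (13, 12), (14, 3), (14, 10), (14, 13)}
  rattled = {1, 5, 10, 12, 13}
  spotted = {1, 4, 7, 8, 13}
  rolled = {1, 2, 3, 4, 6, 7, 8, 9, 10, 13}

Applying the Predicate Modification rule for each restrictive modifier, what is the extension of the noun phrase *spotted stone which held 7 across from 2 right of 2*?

⟦which held 7⟧ = {x : ⟨x, 7⟩ ∈ ⟦held⟧} = {1, 3, 4, 5, 6, 7, 8, 9}
⟦across from 2⟧ = {x : ⟨x, 2⟩ ∈ ⟦across from⟧} = {1, 3, 4, 6, 7, 8, 9, 11, 12, 13}
⟦right of 2⟧ = {x : ⟨x, 2⟩ ∈ ⟦right of⟧} = {1, 2, 4, 5, 7, 8, 9, 11, 12, 13}
⟦stone⟧ = {4, 5, 7, 8, 9, 10, 11, 13, 14}
… ∩ ⟦which held 7⟧ = {4, 5, 7, 8, 9, 10, 11, 13, 14} ∩ {1, 3, 4, 5, 6, 7, 8, 9} = {4, 5, 7, 8, 9}
… ∩ ⟦across from 2⟧ = {4, 5, 7, 8, 9} ∩ {1, 3, 4, 6, 7, 8, 9, 11, 12, 13} = {4, 7, 8, 9}
… ∩ ⟦right of 2⟧ = {4, 7, 8, 9} ∩ {1, 2, 4, 5, 7, 8, 9, 11, 12, 13} = {4, 7, 8, 9}
… ∩ ⟦spotted⟧ = {4, 7, 8, 9} ∩ {1, 4, 7, 8, 13} = {4, 7, 8}
So ⟦spotted stone which held 7 across from 2 right of 2⟧ = {4, 7, 8}.

{4, 7, 8}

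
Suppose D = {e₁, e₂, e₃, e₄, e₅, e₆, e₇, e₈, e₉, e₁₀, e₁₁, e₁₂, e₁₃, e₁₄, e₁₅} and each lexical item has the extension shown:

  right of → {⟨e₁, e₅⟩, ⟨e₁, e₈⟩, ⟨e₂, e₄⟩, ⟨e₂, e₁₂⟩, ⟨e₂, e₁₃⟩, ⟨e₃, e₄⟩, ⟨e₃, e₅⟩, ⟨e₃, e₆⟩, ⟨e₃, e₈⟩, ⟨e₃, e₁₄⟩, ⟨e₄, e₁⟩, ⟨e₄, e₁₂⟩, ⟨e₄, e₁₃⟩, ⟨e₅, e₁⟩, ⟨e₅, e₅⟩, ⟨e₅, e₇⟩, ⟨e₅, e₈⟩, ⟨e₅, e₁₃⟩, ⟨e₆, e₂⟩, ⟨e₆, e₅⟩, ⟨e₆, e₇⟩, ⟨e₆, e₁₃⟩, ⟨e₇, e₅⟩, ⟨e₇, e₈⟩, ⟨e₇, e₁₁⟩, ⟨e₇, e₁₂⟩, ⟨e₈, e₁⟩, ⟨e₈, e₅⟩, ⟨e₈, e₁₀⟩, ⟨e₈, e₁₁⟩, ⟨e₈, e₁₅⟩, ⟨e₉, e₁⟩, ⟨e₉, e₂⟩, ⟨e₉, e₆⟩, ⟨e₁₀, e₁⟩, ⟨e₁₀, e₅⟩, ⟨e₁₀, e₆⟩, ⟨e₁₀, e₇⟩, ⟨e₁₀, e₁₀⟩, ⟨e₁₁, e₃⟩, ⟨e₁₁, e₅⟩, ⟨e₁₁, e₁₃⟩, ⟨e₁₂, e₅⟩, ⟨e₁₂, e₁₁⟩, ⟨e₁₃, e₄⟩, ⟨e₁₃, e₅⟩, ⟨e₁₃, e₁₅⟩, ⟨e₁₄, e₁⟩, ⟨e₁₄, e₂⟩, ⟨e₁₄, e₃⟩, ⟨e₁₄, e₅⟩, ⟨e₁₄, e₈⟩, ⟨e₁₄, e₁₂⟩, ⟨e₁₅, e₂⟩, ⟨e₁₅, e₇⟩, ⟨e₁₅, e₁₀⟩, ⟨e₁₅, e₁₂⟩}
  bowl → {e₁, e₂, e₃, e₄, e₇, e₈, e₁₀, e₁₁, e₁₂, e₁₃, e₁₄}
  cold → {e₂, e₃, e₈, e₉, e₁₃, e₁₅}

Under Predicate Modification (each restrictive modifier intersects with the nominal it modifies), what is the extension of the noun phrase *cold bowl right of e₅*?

⟦right of e₅⟧ = {x : ⟨x, e₅⟩ ∈ ⟦right of⟧} = {e₁, e₃, e₅, e₆, e₇, e₈, e₁₀, e₁₁, e₁₂, e₁₃, e₁₄}
⟦bowl⟧ = {e₁, e₂, e₃, e₄, e₇, e₈, e₁₀, e₁₁, e₁₂, e₁₃, e₁₄}
… ∩ ⟦right of e₅⟧ = {e₁, e₂, e₃, e₄, e₇, e₈, e₁₀, e₁₁, e₁₂, e₁₃, e₁₄} ∩ {e₁, e₃, e₅, e₆, e₇, e₈, e₁₀, e₁₁, e₁₂, e₁₃, e₁₄} = {e₁, e₃, e₇, e₈, e₁₀, e₁₁, e₁₂, e₁₃, e₁₄}
… ∩ ⟦cold⟧ = {e₁, e₃, e₇, e₈, e₁₀, e₁₁, e₁₂, e₁₃, e₁₄} ∩ {e₂, e₃, e₈, e₉, e₁₃, e₁₅} = {e₃, e₈, e₁₃}
So ⟦cold bowl right of e₅⟧ = {e₃, e₈, e₁₃}.

{e₃, e₈, e₁₃}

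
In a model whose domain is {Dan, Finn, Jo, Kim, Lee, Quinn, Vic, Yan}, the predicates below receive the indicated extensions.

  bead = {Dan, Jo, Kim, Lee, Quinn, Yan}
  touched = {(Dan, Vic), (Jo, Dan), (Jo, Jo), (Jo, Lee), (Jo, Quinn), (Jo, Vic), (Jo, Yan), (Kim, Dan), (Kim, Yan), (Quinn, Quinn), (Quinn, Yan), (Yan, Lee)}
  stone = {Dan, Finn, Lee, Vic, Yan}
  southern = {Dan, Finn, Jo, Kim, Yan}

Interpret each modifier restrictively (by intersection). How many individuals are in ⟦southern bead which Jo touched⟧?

⟦which Jo touched⟧ = {x : ⟨Jo, x⟩ ∈ ⟦touched⟧} = {Dan, Jo, Lee, Quinn, Vic, Yan}
⟦bead⟧ = {Dan, Jo, Kim, Lee, Quinn, Yan}
… ∩ ⟦which Jo touched⟧ = {Dan, Jo, Kim, Lee, Quinn, Yan} ∩ {Dan, Jo, Lee, Quinn, Vic, Yan} = {Dan, Jo, Lee, Quinn, Yan}
… ∩ ⟦southern⟧ = {Dan, Jo, Lee, Quinn, Yan} ∩ {Dan, Finn, Jo, Kim, Yan} = {Dan, Jo, Yan}
⟦southern bead which Jo touched⟧ = {Dan, Jo, Yan}, so the cardinality is 3.

3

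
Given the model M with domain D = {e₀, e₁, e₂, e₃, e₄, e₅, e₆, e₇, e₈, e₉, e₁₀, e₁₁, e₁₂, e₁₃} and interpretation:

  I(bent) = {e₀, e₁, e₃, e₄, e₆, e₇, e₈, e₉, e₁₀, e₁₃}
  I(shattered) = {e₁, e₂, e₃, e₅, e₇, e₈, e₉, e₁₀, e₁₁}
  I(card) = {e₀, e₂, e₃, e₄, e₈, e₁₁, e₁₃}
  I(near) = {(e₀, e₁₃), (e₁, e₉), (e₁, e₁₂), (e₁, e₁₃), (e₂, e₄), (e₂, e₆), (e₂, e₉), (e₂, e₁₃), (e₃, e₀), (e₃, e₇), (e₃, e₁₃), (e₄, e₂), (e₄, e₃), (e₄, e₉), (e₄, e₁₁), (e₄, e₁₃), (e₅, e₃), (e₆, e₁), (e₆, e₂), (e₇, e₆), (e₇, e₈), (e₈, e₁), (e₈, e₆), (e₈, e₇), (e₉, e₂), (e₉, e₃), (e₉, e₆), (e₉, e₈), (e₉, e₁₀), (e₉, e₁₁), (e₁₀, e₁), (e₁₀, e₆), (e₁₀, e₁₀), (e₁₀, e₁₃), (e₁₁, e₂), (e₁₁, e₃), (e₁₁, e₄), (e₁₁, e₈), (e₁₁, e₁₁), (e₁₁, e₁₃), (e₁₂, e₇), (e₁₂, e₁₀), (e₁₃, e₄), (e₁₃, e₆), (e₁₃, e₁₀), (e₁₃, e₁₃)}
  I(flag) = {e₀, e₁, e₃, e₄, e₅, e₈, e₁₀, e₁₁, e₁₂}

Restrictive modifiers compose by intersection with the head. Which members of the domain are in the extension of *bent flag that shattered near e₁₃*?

{e₁, e₃, e₁₀}

⟦that shattered⟧ = ⟦shattered⟧ = {e₁, e₂, e₃, e₅, e₇, e₈, e₉, e₁₀, e₁₁}
⟦near e₁₃⟧ = {x : ⟨x, e₁₃⟩ ∈ ⟦near⟧} = {e₀, e₁, e₂, e₃, e₄, e₁₀, e₁₁, e₁₃}
⟦flag⟧ = {e₀, e₁, e₃, e₄, e₅, e₈, e₁₀, e₁₁, e₁₂}
… ∩ ⟦that shattered⟧ = {e₀, e₁, e₃, e₄, e₅, e₈, e₁₀, e₁₁, e₁₂} ∩ {e₁, e₂, e₃, e₅, e₇, e₈, e₉, e₁₀, e₁₁} = {e₁, e₃, e₅, e₈, e₁₀, e₁₁}
… ∩ ⟦near e₁₃⟧ = {e₁, e₃, e₅, e₈, e₁₀, e₁₁} ∩ {e₀, e₁, e₂, e₃, e₄, e₁₀, e₁₁, e₁₃} = {e₁, e₃, e₁₀, e₁₁}
… ∩ ⟦bent⟧ = {e₁, e₃, e₁₀, e₁₁} ∩ {e₀, e₁, e₃, e₄, e₆, e₇, e₈, e₉, e₁₀, e₁₃} = {e₁, e₃, e₁₀}
So ⟦bent flag that shattered near e₁₃⟧ = {e₁, e₃, e₁₀}.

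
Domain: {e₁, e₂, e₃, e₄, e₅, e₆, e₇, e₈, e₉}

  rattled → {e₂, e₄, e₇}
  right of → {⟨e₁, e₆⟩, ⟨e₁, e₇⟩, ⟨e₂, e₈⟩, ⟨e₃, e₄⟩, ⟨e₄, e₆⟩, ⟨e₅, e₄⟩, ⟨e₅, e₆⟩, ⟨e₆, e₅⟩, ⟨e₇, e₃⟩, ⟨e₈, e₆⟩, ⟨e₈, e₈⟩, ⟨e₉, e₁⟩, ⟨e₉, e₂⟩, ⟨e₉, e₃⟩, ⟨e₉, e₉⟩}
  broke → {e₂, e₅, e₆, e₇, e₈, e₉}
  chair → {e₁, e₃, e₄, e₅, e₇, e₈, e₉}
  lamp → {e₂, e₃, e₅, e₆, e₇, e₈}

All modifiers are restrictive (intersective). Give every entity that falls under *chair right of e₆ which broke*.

⟦right of e₆⟧ = {x : ⟨x, e₆⟩ ∈ ⟦right of⟧} = {e₁, e₄, e₅, e₈}
⟦which broke⟧ = ⟦broke⟧ = {e₂, e₅, e₆, e₇, e₈, e₉}
⟦chair⟧ = {e₁, e₃, e₄, e₅, e₇, e₈, e₉}
… ∩ ⟦right of e₆⟧ = {e₁, e₃, e₄, e₅, e₇, e₈, e₉} ∩ {e₁, e₄, e₅, e₈} = {e₁, e₄, e₅, e₈}
… ∩ ⟦which broke⟧ = {e₁, e₄, e₅, e₈} ∩ {e₂, e₅, e₆, e₇, e₈, e₉} = {e₅, e₈}
So ⟦chair right of e₆ which broke⟧ = {e₅, e₈}.

{e₅, e₈}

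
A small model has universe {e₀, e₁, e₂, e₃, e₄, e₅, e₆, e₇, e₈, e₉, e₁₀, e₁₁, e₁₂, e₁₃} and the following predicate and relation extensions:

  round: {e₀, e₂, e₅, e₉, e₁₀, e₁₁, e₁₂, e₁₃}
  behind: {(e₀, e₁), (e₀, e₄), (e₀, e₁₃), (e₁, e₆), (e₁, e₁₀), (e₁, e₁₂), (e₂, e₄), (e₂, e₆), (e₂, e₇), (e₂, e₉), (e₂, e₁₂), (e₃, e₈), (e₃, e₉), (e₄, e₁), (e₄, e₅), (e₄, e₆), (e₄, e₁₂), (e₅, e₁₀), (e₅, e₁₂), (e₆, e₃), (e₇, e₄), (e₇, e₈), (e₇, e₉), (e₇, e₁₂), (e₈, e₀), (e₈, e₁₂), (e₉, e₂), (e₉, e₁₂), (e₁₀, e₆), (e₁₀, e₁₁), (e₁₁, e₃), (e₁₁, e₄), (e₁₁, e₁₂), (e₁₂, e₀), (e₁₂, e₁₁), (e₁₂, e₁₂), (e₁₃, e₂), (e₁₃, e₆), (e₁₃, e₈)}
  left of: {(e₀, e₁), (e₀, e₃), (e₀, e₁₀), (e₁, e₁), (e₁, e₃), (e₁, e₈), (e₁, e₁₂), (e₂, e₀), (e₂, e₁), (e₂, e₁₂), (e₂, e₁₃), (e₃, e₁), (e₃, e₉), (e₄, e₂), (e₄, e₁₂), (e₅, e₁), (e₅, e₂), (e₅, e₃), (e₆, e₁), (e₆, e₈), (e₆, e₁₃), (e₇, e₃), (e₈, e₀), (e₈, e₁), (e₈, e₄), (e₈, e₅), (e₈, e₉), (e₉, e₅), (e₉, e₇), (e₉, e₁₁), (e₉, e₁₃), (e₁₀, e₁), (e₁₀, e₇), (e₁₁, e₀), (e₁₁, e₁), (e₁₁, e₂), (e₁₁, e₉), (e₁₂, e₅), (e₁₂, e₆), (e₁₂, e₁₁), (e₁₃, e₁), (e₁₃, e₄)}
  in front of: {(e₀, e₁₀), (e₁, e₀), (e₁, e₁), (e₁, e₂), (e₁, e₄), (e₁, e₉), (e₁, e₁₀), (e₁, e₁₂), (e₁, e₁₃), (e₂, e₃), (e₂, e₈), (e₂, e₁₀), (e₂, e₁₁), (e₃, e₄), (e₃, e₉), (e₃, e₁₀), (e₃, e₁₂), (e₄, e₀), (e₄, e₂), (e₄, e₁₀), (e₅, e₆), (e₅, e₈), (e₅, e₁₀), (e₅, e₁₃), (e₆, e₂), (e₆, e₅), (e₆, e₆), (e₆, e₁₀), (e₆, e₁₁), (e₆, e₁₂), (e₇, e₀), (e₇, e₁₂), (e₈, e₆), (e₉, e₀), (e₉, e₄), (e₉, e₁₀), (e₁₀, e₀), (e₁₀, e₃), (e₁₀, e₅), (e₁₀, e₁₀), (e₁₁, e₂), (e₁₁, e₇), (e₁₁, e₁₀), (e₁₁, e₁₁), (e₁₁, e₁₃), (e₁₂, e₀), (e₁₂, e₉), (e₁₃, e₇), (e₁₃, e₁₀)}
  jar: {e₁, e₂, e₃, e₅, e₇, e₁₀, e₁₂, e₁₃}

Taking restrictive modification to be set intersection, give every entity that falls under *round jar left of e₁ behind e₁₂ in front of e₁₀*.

{e₂, e₅}

⟦left of e₁⟧ = {x : ⟨x, e₁⟩ ∈ ⟦left of⟧} = {e₀, e₁, e₂, e₃, e₅, e₆, e₈, e₁₀, e₁₁, e₁₃}
⟦behind e₁₂⟧ = {x : ⟨x, e₁₂⟩ ∈ ⟦behind⟧} = {e₁, e₂, e₄, e₅, e₇, e₈, e₉, e₁₁, e₁₂}
⟦in front of e₁₀⟧ = {x : ⟨x, e₁₀⟩ ∈ ⟦in front of⟧} = {e₀, e₁, e₂, e₃, e₄, e₅, e₆, e₉, e₁₀, e₁₁, e₁₃}
⟦jar⟧ = {e₁, e₂, e₃, e₅, e₇, e₁₀, e₁₂, e₁₃}
… ∩ ⟦left of e₁⟧ = {e₁, e₂, e₃, e₅, e₇, e₁₀, e₁₂, e₁₃} ∩ {e₀, e₁, e₂, e₃, e₅, e₆, e₈, e₁₀, e₁₁, e₁₃} = {e₁, e₂, e₃, e₅, e₁₀, e₁₃}
… ∩ ⟦behind e₁₂⟧ = {e₁, e₂, e₃, e₅, e₁₀, e₁₃} ∩ {e₁, e₂, e₄, e₅, e₇, e₈, e₉, e₁₁, e₁₂} = {e₁, e₂, e₅}
… ∩ ⟦in front of e₁₀⟧ = {e₁, e₂, e₅} ∩ {e₀, e₁, e₂, e₃, e₄, e₅, e₆, e₉, e₁₀, e₁₁, e₁₃} = {e₁, e₂, e₅}
… ∩ ⟦round⟧ = {e₁, e₂, e₅} ∩ {e₀, e₂, e₅, e₉, e₁₀, e₁₁, e₁₂, e₁₃} = {e₂, e₅}
So ⟦round jar left of e₁ behind e₁₂ in front of e₁₀⟧ = {e₂, e₅}.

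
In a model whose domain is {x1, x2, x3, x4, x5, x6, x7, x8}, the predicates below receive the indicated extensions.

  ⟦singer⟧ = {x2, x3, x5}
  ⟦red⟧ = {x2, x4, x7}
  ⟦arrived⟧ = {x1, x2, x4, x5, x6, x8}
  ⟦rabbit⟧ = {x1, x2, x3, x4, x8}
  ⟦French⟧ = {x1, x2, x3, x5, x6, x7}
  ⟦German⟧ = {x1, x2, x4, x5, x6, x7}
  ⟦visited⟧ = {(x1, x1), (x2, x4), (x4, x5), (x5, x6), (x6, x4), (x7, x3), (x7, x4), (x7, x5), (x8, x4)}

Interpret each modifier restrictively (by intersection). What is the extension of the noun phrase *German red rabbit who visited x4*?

⟦who visited x4⟧ = {x : ⟨x, x4⟩ ∈ ⟦visited⟧} = {x2, x6, x7, x8}
⟦rabbit⟧ = {x1, x2, x3, x4, x8}
… ∩ ⟦who visited x4⟧ = {x1, x2, x3, x4, x8} ∩ {x2, x6, x7, x8} = {x2, x8}
… ∩ ⟦German⟧ = {x2, x8} ∩ {x1, x2, x4, x5, x6, x7} = {x2}
… ∩ ⟦red⟧ = {x2} ∩ {x2, x4, x7} = {x2}
So ⟦German red rabbit who visited x4⟧ = {x2}.

{x2}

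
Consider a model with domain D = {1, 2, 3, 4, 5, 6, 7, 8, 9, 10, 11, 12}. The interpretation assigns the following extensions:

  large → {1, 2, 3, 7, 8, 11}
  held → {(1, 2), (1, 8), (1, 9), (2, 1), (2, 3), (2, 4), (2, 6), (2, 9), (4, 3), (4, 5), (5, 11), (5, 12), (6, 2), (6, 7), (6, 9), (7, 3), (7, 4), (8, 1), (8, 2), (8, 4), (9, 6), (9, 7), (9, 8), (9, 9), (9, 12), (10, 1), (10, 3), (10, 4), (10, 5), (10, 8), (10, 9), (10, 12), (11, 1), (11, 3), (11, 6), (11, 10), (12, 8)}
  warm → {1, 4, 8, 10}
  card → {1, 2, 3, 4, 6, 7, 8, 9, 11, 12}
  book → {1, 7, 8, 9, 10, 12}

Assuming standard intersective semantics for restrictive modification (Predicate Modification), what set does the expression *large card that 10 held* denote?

{1, 3, 8}

⟦that 10 held⟧ = {x : ⟨10, x⟩ ∈ ⟦held⟧} = {1, 3, 4, 5, 8, 9, 12}
⟦card⟧ = {1, 2, 3, 4, 6, 7, 8, 9, 11, 12}
… ∩ ⟦that 10 held⟧ = {1, 2, 3, 4, 6, 7, 8, 9, 11, 12} ∩ {1, 3, 4, 5, 8, 9, 12} = {1, 3, 4, 8, 9, 12}
… ∩ ⟦large⟧ = {1, 3, 4, 8, 9, 12} ∩ {1, 2, 3, 7, 8, 11} = {1, 3, 8}
So ⟦large card that 10 held⟧ = {1, 3, 8}.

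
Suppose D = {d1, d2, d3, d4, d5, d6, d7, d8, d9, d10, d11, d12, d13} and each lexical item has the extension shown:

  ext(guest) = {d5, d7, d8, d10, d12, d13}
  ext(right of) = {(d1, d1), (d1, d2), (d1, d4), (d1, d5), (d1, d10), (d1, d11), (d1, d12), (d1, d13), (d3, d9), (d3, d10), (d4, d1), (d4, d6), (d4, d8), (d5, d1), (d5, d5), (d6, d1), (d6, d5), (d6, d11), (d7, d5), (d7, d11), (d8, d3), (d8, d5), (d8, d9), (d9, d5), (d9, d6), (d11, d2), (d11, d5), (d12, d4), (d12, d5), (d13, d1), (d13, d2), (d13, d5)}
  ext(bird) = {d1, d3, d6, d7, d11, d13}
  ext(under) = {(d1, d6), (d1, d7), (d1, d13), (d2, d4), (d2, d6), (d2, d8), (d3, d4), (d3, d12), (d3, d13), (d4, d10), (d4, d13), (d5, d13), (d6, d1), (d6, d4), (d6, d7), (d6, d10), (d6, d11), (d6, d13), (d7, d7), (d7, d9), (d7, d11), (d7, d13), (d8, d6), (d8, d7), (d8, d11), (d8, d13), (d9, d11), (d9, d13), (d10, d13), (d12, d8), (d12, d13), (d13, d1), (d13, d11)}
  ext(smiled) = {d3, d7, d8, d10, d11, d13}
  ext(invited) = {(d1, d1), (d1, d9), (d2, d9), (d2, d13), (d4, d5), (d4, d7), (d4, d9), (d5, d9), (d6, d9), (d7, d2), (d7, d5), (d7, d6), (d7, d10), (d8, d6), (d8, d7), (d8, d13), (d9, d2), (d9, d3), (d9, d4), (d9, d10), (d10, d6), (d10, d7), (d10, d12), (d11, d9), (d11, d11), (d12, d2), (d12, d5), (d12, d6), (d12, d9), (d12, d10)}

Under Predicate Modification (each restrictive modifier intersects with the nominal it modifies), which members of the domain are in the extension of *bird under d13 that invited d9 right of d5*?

{d1, d6}

⟦under d13⟧ = {x : ⟨x, d13⟩ ∈ ⟦under⟧} = {d1, d3, d4, d5, d6, d7, d8, d9, d10, d12}
⟦that invited d9⟧ = {x : ⟨x, d9⟩ ∈ ⟦invited⟧} = {d1, d2, d4, d5, d6, d11, d12}
⟦right of d5⟧ = {x : ⟨x, d5⟩ ∈ ⟦right of⟧} = {d1, d5, d6, d7, d8, d9, d11, d12, d13}
⟦bird⟧ = {d1, d3, d6, d7, d11, d13}
… ∩ ⟦under d13⟧ = {d1, d3, d6, d7, d11, d13} ∩ {d1, d3, d4, d5, d6, d7, d8, d9, d10, d12} = {d1, d3, d6, d7}
… ∩ ⟦that invited d9⟧ = {d1, d3, d6, d7} ∩ {d1, d2, d4, d5, d6, d11, d12} = {d1, d6}
… ∩ ⟦right of d5⟧ = {d1, d6} ∩ {d1, d5, d6, d7, d8, d9, d11, d12, d13} = {d1, d6}
So ⟦bird under d13 that invited d9 right of d5⟧ = {d1, d6}.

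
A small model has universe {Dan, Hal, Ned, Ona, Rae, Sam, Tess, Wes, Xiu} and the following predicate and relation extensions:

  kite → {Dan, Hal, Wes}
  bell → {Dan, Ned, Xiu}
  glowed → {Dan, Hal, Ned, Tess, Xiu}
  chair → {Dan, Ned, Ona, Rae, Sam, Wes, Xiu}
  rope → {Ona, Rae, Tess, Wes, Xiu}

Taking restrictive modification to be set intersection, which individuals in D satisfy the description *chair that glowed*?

⟦that glowed⟧ = ⟦glowed⟧ = {Dan, Hal, Ned, Tess, Xiu}
⟦chair⟧ = {Dan, Ned, Ona, Rae, Sam, Wes, Xiu}
… ∩ ⟦that glowed⟧ = {Dan, Ned, Ona, Rae, Sam, Wes, Xiu} ∩ {Dan, Hal, Ned, Tess, Xiu} = {Dan, Ned, Xiu}
So ⟦chair that glowed⟧ = {Dan, Ned, Xiu}.

{Dan, Ned, Xiu}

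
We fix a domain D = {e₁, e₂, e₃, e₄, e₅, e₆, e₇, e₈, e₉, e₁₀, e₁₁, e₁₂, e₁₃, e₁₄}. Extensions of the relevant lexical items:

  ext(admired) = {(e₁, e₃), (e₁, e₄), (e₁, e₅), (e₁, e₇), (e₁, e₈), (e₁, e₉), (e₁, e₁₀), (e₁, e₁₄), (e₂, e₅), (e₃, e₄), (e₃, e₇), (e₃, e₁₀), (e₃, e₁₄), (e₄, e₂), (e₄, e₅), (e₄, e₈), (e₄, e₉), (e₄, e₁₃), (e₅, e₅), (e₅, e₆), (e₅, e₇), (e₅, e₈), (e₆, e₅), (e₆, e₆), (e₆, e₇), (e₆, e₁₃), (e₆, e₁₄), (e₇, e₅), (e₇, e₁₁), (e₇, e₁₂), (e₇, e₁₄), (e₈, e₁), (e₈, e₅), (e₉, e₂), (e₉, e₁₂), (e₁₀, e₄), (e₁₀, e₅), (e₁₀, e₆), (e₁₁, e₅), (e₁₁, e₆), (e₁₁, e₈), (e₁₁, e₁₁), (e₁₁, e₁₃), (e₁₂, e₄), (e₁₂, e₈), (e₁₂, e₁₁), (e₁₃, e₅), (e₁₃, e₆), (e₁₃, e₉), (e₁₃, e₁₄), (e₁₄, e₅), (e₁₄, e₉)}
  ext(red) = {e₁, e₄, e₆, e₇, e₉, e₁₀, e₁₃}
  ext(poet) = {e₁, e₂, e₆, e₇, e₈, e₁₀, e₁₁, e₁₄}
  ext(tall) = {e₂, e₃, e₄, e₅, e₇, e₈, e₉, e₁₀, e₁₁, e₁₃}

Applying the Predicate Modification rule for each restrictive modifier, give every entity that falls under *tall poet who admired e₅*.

⟦who admired e₅⟧ = {x : ⟨x, e₅⟩ ∈ ⟦admired⟧} = {e₁, e₂, e₄, e₅, e₆, e₇, e₈, e₁₀, e₁₁, e₁₃, e₁₄}
⟦poet⟧ = {e₁, e₂, e₆, e₇, e₈, e₁₀, e₁₁, e₁₄}
… ∩ ⟦who admired e₅⟧ = {e₁, e₂, e₆, e₇, e₈, e₁₀, e₁₁, e₁₄} ∩ {e₁, e₂, e₄, e₅, e₆, e₇, e₈, e₁₀, e₁₁, e₁₃, e₁₄} = {e₁, e₂, e₆, e₇, e₈, e₁₀, e₁₁, e₁₄}
… ∩ ⟦tall⟧ = {e₁, e₂, e₆, e₇, e₈, e₁₀, e₁₁, e₁₄} ∩ {e₂, e₃, e₄, e₅, e₇, e₈, e₉, e₁₀, e₁₁, e₁₃} = {e₂, e₇, e₈, e₁₀, e₁₁}
So ⟦tall poet who admired e₅⟧ = {e₂, e₇, e₈, e₁₀, e₁₁}.

{e₂, e₇, e₈, e₁₀, e₁₁}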